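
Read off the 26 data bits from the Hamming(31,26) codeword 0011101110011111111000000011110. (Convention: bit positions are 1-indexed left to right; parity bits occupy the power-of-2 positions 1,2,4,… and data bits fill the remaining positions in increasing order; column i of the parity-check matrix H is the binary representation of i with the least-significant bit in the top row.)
Parity bits occupy power-of-2 positions; data bits are at positions {3,5,6,7,9,10,11,12,13,14,15,17,18,19,20,21,22,23,24,25,26,27,28,29,30,31} (1-indexed).
Extract: c[3]=1 c[5]=1 c[6]=0 c[7]=1 c[9]=1 c[10]=0 c[11]=0 c[12]=1 c[13]=1 c[14]=1 c[15]=1 c[17]=1 c[18]=1 c[19]=1 c[20]=0 c[21]=0 c[22]=0 c[23]=0 c[24]=0 c[25]=0 c[26]=0 c[27]=1 c[28]=1 c[29]=1 c[30]=1 c[31]=0
Data = 11011001111111000000011110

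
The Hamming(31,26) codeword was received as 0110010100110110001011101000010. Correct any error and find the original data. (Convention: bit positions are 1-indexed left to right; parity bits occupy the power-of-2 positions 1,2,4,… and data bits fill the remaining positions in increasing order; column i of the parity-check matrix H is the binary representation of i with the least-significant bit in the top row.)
Syndrome s = H · r^T (mod 2), r = 0110010100110110001011101000010:
  s[0] = (1010101010101010101010101010101)·(0110010100110110001011101000010) mod 2 = 0+0+1+0+0+0+0+0+0+0+1+0+0+0+1+0+0+0+1+0+1+0+1+0+1+0+0+0+0+0+0 mod 2 = 1
  s[1] = (0110011001100110011001100110011)·(0110010100110110001011101000010) mod 2 = 0+1+1+0+0+1+0+0+0+0+1+0+0+1+1+0+0+0+1+0+0+1+1+0+0+0+0+0+0+1+0 mod 2 = 0
  s[2] = (0001111000011110000111100001111)·(0110010100110110001011101000010) mod 2 = 0+0+0+0+0+1+0+0+0+0+0+1+0+1+1+0+0+0+0+0+1+1+1+0+0+0+0+0+0+1+0 mod 2 = 0
  s[3] = (0000000111111110000000011111111)·(0110010100110110001011101000010) mod 2 = 0+0+0+0+0+0+0+1+0+0+1+1+0+1+1+0+0+0+0+0+0+0+0+0+1+0+0+0+0+1+0 mod 2 = 1
  s[4] = (0000000000000001111111111111111)·(0110010100110110001011101000010) mod 2 = 0+0+0+0+0+0+0+0+0+0+0+0+0+0+0+0+0+0+1+0+1+1+1+0+1+0+0+0+0+1+0 mod 2 = 0
Syndrome = 10010
Column 9 of H equals this syndrome → error at bit 9 (1-indexed).
Flip bit 9: 0110010100110110001011101000010 → 0110010110110110001011101000010
Extract data bits at positions {3,5,6,7,9,10,11,12,13,14,15,17,18,19,20,21,22,23,24,25,26,27,28,29,30,31}: 10101011011001011101000010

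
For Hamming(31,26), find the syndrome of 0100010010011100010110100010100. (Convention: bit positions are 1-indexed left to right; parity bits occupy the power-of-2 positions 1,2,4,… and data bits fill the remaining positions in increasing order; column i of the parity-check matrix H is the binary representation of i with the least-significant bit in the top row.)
Syndrome s = H · r^T (mod 2), r = 0100010010011100010110100010100:
  s[0] = (1010101010101010101010101010101)·(0100010010011100010110100010100) mod 2 = 0+0+0+0+0+0+0+0+1+0+0+0+1+0+0+0+0+0+0+0+1+0+1+0+0+0+1+0+1+0+0 mod 2 = 0
  s[1] = (0110011001100110011001100110011)·(0100010010011100010110100010100) mod 2 = 0+1+0+0+0+1+0+0+0+0+0+0+0+1+0+0+0+1+0+0+0+0+1+0+0+0+1+0+0+0+0 mod 2 = 0
  s[2] = (0001111000011110000111100001111)·(0100010010011100010110100010100) mod 2 = 0+0+0+0+0+1+0+0+0+0+0+1+1+1+0+0+0+0+0+1+1+0+1+0+0+0+0+0+1+0+0 mod 2 = 0
  s[3] = (0000000111111110000000011111111)·(0100010010011100010110100010100) mod 2 = 0+0+0+0+0+0+0+0+1+0+0+1+1+1+0+0+0+0+0+0+0+0+0+0+0+0+1+0+1+0+0 mod 2 = 0
  s[4] = (0000000000000001111111111111111)·(0100010010011100010110100010100) mod 2 = 0+0+0+0+0+0+0+0+0+0+0+0+0+0+0+0+0+1+0+1+1+0+1+0+0+0+1+0+1+0+0 mod 2 = 0
Syndrome = 00000
s = 0: no error detected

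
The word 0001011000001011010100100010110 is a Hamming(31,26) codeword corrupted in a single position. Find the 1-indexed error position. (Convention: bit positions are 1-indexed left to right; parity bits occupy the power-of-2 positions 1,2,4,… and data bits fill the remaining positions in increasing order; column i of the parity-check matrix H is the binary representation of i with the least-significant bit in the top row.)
Syndrome s = H · r^T (mod 2), r = 0001011000001011010100100010110:
  s[0] = (1010101010101010101010101010101)·(0001011000001011010100100010110) mod 2 = 0+0+0+0+0+0+1+0+0+0+0+0+1+0+1+0+0+0+0+0+0+0+1+0+0+0+1+0+1+0+0 mod 2 = 0
  s[1] = (0110011001100110011001100110011)·(0001011000001011010100100010110) mod 2 = 0+0+0+0+0+1+1+0+0+0+0+0+0+0+1+0+0+1+0+0+0+0+1+0+0+0+1+0+0+1+0 mod 2 = 1
  s[2] = (0001111000011110000111100001111)·(0001011000001011010100100010110) mod 2 = 0+0+0+1+0+1+1+0+0+0+0+0+1+0+1+0+0+0+0+1+0+0+1+0+0+0+0+0+1+1+0 mod 2 = 1
  s[3] = (0000000111111110000000011111111)·(0001011000001011010100100010110) mod 2 = 0+0+0+0+0+0+0+0+0+0+0+0+1+0+1+0+0+0+0+0+0+0+0+0+0+0+1+0+1+1+0 mod 2 = 1
  s[4] = (0000000000000001111111111111111)·(0001011000001011010100100010110) mod 2 = 0+0+0+0+0+0+0+0+0+0+0+0+0+0+0+1+0+1+0+1+0+0+1+0+0+0+1+0+1+1+0 mod 2 = 1
Syndrome = 01111
Column i of H is the binary representation of i, so the syndrome is the binary index of the flipped bit.
Read s = 01111 with s[0] as LSB: 0·2^0 + 1·2^1 + 1·2^2 + 1·2^3 + 1·2^4 = 30.
Error is at bit position 30.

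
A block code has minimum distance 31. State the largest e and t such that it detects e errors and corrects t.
(a) Detection requires d_min ≥ e+1, so e ≤ d_min − 1 = 30.
(b) Correction requires d_min ≥ 2t+1, so t ≤ ⌊(d_min − 1)/2⌋ = ⌊30/2⌋ = 15.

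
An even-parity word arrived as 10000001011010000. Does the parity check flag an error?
Sum of received bits: 1+0+0+0+0+0+0+1+0+1+1+0+1+0+0+0+0 = 5; 5 mod 2 = 1. Result is 1 ≠ 0 → error detected.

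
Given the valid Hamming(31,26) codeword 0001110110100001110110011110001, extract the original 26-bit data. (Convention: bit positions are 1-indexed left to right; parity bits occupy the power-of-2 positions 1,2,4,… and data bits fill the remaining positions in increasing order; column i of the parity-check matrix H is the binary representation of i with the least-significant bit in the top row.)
Parity bits occupy power-of-2 positions; data bits are at positions {3,5,6,7,9,10,11,12,13,14,15,17,18,19,20,21,22,23,24,25,26,27,28,29,30,31} (1-indexed).
Extract: c[3]=0 c[5]=1 c[6]=1 c[7]=0 c[9]=1 c[10]=0 c[11]=1 c[12]=0 c[13]=0 c[14]=0 c[15]=0 c[17]=1 c[18]=1 c[19]=0 c[20]=1 c[21]=1 c[22]=0 c[23]=0 c[24]=1 c[25]=1 c[26]=1 c[27]=1 c[28]=0 c[29]=0 c[30]=0 c[31]=1
Data = 01101010000110110011110001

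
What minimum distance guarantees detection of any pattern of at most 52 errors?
Detecting e errors requires d_min ≥ e + 1 = 52 + 1 = 53.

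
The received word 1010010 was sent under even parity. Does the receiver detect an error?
Sum of received bits: 1+0+1+0+0+1+0 = 3; 3 mod 2 = 1. Result is 1 ≠ 0 → error detected.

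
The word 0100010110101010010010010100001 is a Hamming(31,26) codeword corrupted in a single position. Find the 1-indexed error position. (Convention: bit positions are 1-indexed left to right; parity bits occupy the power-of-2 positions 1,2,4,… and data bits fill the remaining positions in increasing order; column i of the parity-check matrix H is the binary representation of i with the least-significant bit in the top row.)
Syndrome s = H · r^T (mod 2), r = 0100010110101010010010010100001:
  s[0] = (1010101010101010101010101010101)·(0100010110101010010010010100001) mod 2 = 0+0+0+0+0+0+0+0+1+0+1+0+1+0+1+0+0+0+0+0+1+0+0+0+0+0+0+0+0+0+1 mod 2 = 0
  s[1] = (0110011001100110011001100110011)·(0100010110101010010010010100001) mod 2 = 0+1+0+0+0+1+0+0+0+0+1+0+0+0+1+0+0+1+0+0+0+0+0+0+0+1+0+0+0+0+1 mod 2 = 1
  s[2] = (0001111000011110000111100001111)·(0100010110101010010010010100001) mod 2 = 0+0+0+0+0+1+0+0+0+0+0+0+1+0+1+0+0+0+0+0+1+0+0+0+0+0+0+0+0+0+1 mod 2 = 1
  s[3] = (0000000111111110000000011111111)·(0100010110101010010010010100001) mod 2 = 0+0+0+0+0+0+0+1+1+0+1+0+1+0+1+0+0+0+0+0+0+0+0+1+0+1+0+0+0+0+1 mod 2 = 0
  s[4] = (0000000000000001111111111111111)·(0100010110101010010010010100001) mod 2 = 0+0+0+0+0+0+0+0+0+0+0+0+0+0+0+0+0+1+0+0+1+0+0+1+0+1+0+0+0+0+1 mod 2 = 1
Syndrome = 01101
Column i of H is the binary representation of i, so the syndrome is the binary index of the flipped bit.
Read s = 01101 with s[0] as LSB: 0·2^0 + 1·2^1 + 1·2^2 + 0·2^3 + 1·2^4 = 22.
Error is at bit position 22.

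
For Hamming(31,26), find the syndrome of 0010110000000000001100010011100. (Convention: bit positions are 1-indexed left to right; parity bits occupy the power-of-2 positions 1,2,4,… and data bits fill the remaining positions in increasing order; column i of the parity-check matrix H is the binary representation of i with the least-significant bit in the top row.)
Syndrome s = H · r^T (mod 2), r = 0010110000000000001100010011100:
  s[0] = (1010101010101010101010101010101)·(0010110000000000001100010011100) mod 2 = 0+0+1+0+1+0+0+0+0+0+0+0+0+0+0+0+0+0+1+0+0+0+0+0+0+0+1+0+1+0+0 mod 2 = 1
  s[1] = (0110011001100110011001100110011)·(0010110000000000001100010011100) mod 2 = 0+0+1+0+0+1+0+0+0+0+0+0+0+0+0+0+0+0+1+0+0+0+0+0+0+0+1+0+0+0+0 mod 2 = 0
  s[2] = (0001111000011110000111100001111)·(0010110000000000001100010011100) mod 2 = 0+0+0+0+1+1+0+0+0+0+0+0+0+0+0+0+0+0+0+1+0+0+0+0+0+0+0+1+1+0+0 mod 2 = 1
  s[3] = (0000000111111110000000011111111)·(0010110000000000001100010011100) mod 2 = 0+0+0+0+0+0+0+0+0+0+0+0+0+0+0+0+0+0+0+0+0+0+0+1+0+0+1+1+1+0+0 mod 2 = 0
  s[4] = (0000000000000001111111111111111)·(0010110000000000001100010011100) mod 2 = 0+0+0+0+0+0+0+0+0+0+0+0+0+0+0+0+0+0+1+1+0+0+0+1+0+0+1+1+1+0+0 mod 2 = 0
Syndrome = 10100
Non-zero syndrome: error at position 5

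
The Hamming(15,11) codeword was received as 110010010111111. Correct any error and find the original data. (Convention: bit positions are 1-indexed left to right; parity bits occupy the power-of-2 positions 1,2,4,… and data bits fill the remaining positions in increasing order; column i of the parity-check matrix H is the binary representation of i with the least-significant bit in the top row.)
Syndrome s = H · r^T (mod 2), r = 110010010111111:
  s[0] = (101010101010101)·(110010010111111) mod 2 = 1+0+0+0+1+0+0+0+0+0+1+0+1+0+1 mod 2 = 1
  s[1] = (011001100110011)·(110010010111111) mod 2 = 0+1+0+0+0+0+0+0+0+1+1+0+0+1+1 mod 2 = 1
  s[2] = (000111100001111)·(110010010111111) mod 2 = 0+0+0+0+1+0+0+0+0+0+0+1+1+1+1 mod 2 = 1
  s[3] = (000000011111111)·(110010010111111) mod 2 = 0+0+0+0+0+0+0+1+0+1+1+1+1+1+1 mod 2 = 1
Syndrome = 1111
Column 15 of H equals this syndrome → error at bit 15 (1-indexed).
Flip bit 15: 110010010111111 → 110010010111110
Extract data bits at positions {3,5,6,7,9,10,11,12,13,14,15}: 01000111110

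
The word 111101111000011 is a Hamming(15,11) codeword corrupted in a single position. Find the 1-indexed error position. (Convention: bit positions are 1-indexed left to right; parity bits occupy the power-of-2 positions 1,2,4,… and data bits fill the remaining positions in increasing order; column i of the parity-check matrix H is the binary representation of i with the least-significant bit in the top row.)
Syndrome s = H · r^T (mod 2), r = 111101111000011:
  s[0] = (101010101010101)·(111101111000011) mod 2 = 1+0+1+0+0+0+1+0+1+0+0+0+0+0+1 mod 2 = 1
  s[1] = (011001100110011)·(111101111000011) mod 2 = 0+1+1+0+0+1+1+0+0+0+0+0+0+1+1 mod 2 = 0
  s[2] = (000111100001111)·(111101111000011) mod 2 = 0+0+0+1+0+1+1+0+0+0+0+0+0+1+1 mod 2 = 1
  s[3] = (000000011111111)·(111101111000011) mod 2 = 0+0+0+0+0+0+0+1+1+0+0+0+0+1+1 mod 2 = 0
Syndrome = 1010
Column i of H is the binary representation of i, so the syndrome is the binary index of the flipped bit.
Read s = 1010 with s[0] as LSB: 1·2^0 + 0·2^1 + 1·2^2 + 0·2^3 = 5.
Error is at bit position 5.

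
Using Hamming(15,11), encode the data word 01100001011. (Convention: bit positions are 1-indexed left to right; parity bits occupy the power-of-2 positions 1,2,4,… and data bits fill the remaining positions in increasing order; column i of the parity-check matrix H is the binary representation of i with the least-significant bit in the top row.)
Codeword c = d · G (mod 2), d = 01100001011:
  c[0] = d·G[:,0] = (01100001011)·(11011010101) mod 2 = 0+1+0+0+0+0+0+0+0+0+1 mod 2 = 0
  c[1] = d·G[:,1] = (01100001011)·(10110110011) mod 2 = 0+0+1+0+0+0+0+0+0+1+1 mod 2 = 1
  c[2] = d·G[:,2] = (01100001011)·(10000000000) mod 2 = 0+0+0+0+0+0+0+0+0+0+0 mod 2 = 0
  c[3] = d·G[:,3] = (01100001011)·(01110001111) mod 2 = 0+1+1+0+0+0+0+1+0+1+1 mod 2 = 1
  c[4] = d·G[:,4] = (01100001011)·(01000000000) mod 2 = 0+1+0+0+0+0+0+0+0+0+0 mod 2 = 1
  c[5] = d·G[:,5] = (01100001011)·(00100000000) mod 2 = 0+0+1+0+0+0+0+0+0+0+0 mod 2 = 1
  c[6] = d·G[:,6] = (01100001011)·(00010000000) mod 2 = 0+0+0+0+0+0+0+0+0+0+0 mod 2 = 0
  c[7] = d·G[:,7] = (01100001011)·(00001111111) mod 2 = 0+0+0+0+0+0+0+1+0+1+1 mod 2 = 1
  c[8] = d·G[:,8] = (01100001011)·(00001000000) mod 2 = 0+0+0+0+0+0+0+0+0+0+0 mod 2 = 0
  c[9] = d·G[:,9] = (01100001011)·(00000100000) mod 2 = 0+0+0+0+0+0+0+0+0+0+0 mod 2 = 0
  c[10] = d·G[:,10] = (01100001011)·(00000010000) mod 2 = 0+0+0+0+0+0+0+0+0+0+0 mod 2 = 0
  c[11] = d·G[:,11] = (01100001011)·(00000001000) mod 2 = 0+0+0+0+0+0+0+1+0+0+0 mod 2 = 1
  c[12] = d·G[:,12] = (01100001011)·(00000000100) mod 2 = 0+0+0+0+0+0+0+0+0+0+0 mod 2 = 0
  c[13] = d·G[:,13] = (01100001011)·(00000000010) mod 2 = 0+0+0+0+0+0+0+0+0+1+0 mod 2 = 1
  c[14] = d·G[:,14] = (01100001011)·(00000000001) mod 2 = 0+0+0+0+0+0+0+0+0+0+1 mod 2 = 1
Codeword = 010111010001011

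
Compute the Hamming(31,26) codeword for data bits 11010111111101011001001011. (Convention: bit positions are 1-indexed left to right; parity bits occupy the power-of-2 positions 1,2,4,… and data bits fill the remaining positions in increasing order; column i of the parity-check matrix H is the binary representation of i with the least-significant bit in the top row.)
Codeword c = d · G (mod 2), d = 11010111111101011001001011:
  c[0] = d·G[:,0] = (11010111111101011001001011)·(11011010101101010101010101) mod 2 = 1+1+0+1+0+0+1+0+1+0+1+1+0+1+0+1+0+0+0+1+0+0+0+0+0+1 mod 2 = 1
  c[1] = d·G[:,1] = (11010111111101011001001011)·(10110110011011001100110011) mod 2 = 1+0+0+1+0+1+1+0+0+1+1+0+0+1+0+0+1+0+0+0+0+0+0+0+1+1 mod 2 = 0
  c[2] = d·G[:,2] = (11010111111101011001001011)·(10000000000000000000000000) mod 2 = 1+0+0+0+0+0+0+0+0+0+0+0+0+0+0+0+0+0+0+0+0+0+0+0+0+0 mod 2 = 1
  c[3] = d·G[:,3] = (11010111111101011001001011)·(01110001111000111100001111) mod 2 = 0+1+0+1+0+0+0+1+1+1+1+0+0+0+0+1+1+0+0+0+0+0+1+0+1+1 mod 2 = 1
  c[4] = d·G[:,4] = (11010111111101011001001011)·(01000000000000000000000000) mod 2 = 0+1+0+0+0+0+0+0+0+0+0+0+0+0+0+0+0+0+0+0+0+0+0+0+0+0 mod 2 = 1
  c[5] = d·G[:,5] = (11010111111101011001001011)·(00100000000000000000000000) mod 2 = 0+0+0+0+0+0+0+0+0+0+0+0+0+0+0+0+0+0+0+0+0+0+0+0+0+0 mod 2 = 0
  c[6] = d·G[:,6] = (11010111111101011001001011)·(00010000000000000000000000) mod 2 = 0+0+0+1+0+0+0+0+0+0+0+0+0+0+0+0+0+0+0+0+0+0+0+0+0+0 mod 2 = 1
  c[7] = d·G[:,7] = (11010111111101011001001011)·(00001111111000000011111111) mod 2 = 0+0+0+0+0+1+1+1+1+1+1+0+0+0+0+0+0+0+0+1+0+0+1+0+1+1 mod 2 = 0
  c[8] = d·G[:,8] = (11010111111101011001001011)·(00001000000000000000000000) mod 2 = 0+0+0+0+0+0+0+0+0+0+0+0+0+0+0+0+0+0+0+0+0+0+0+0+0+0 mod 2 = 0
  c[9] = d·G[:,9] = (11010111111101011001001011)·(00000100000000000000000000) mod 2 = 0+0+0+0+0+1+0+0+0+0+0+0+0+0+0+0+0+0+0+0+0+0+0+0+0+0 mod 2 = 1
  c[10] = d·G[:,10] = (11010111111101011001001011)·(00000010000000000000000000) mod 2 = 0+0+0+0+0+0+1+0+0+0+0+0+0+0+0+0+0+0+0+0+0+0+0+0+0+0 mod 2 = 1
  c[11] = d·G[:,11] = (11010111111101011001001011)·(00000001000000000000000000) mod 2 = 0+0+0+0+0+0+0+1+0+0+0+0+0+0+0+0+0+0+0+0+0+0+0+0+0+0 mod 2 = 1
  c[12] = d·G[:,12] = (11010111111101011001001011)·(00000000100000000000000000) mod 2 = 0+0+0+0+0+0+0+0+1+0+0+0+0+0+0+0+0+0+0+0+0+0+0+0+0+0 mod 2 = 1
  c[13] = d·G[:,13] = (11010111111101011001001011)·(00000000010000000000000000) mod 2 = 0+0+0+0+0+0+0+0+0+1+0+0+0+0+0+0+0+0+0+0+0+0+0+0+0+0 mod 2 = 1
  c[14] = d·G[:,14] = (11010111111101011001001011)·(00000000001000000000000000) mod 2 = 0+0+0+0+0+0+0+0+0+0+1+0+0+0+0+0+0+0+0+0+0+0+0+0+0+0 mod 2 = 1
  c[15] = d·G[:,15] = (11010111111101011001001011)·(00000000000111111111111111) mod 2 = 0+0+0+0+0+0+0+0+0+0+0+1+0+1+0+1+1+0+0+1+0+0+1+0+1+1 mod 2 = 0
  c[16] = d·G[:,16] = (11010111111101011001001011)·(00000000000100000000000000) mod 2 = 0+0+0+0+0+0+0+0+0+0+0+1+0+0+0+0+0+0+0+0+0+0+0+0+0+0 mod 2 = 1
  c[17] = d·G[:,17] = (11010111111101011001001011)·(00000000000010000000000000) mod 2 = 0+0+0+0+0+0+0+0+0+0+0+0+0+0+0+0+0+0+0+0+0+0+0+0+0+0 mod 2 = 0
  c[18] = d·G[:,18] = (11010111111101011001001011)·(00000000000001000000000000) mod 2 = 0+0+0+0+0+0+0+0+0+0+0+0+0+1+0+0+0+0+0+0+0+0+0+0+0+0 mod 2 = 1
  c[19] = d·G[:,19] = (11010111111101011001001011)·(00000000000000100000000000) mod 2 = 0+0+0+0+0+0+0+0+0+0+0+0+0+0+0+0+0+0+0+0+0+0+0+0+0+0 mod 2 = 0
  c[20] = d·G[:,20] = (11010111111101011001001011)·(00000000000000010000000000) mod 2 = 0+0+0+0+0+0+0+0+0+0+0+0+0+0+0+1+0+0+0+0+0+0+0+0+0+0 mod 2 = 1
  c[21] = d·G[:,21] = (11010111111101011001001011)·(00000000000000001000000000) mod 2 = 0+0+0+0+0+0+0+0+0+0+0+0+0+0+0+0+1+0+0+0+0+0+0+0+0+0 mod 2 = 1
  c[22] = d·G[:,22] = (11010111111101011001001011)·(00000000000000000100000000) mod 2 = 0+0+0+0+0+0+0+0+0+0+0+0+0+0+0+0+0+0+0+0+0+0+0+0+0+0 mod 2 = 0
  c[23] = d·G[:,23] = (11010111111101011001001011)·(00000000000000000010000000) mod 2 = 0+0+0+0+0+0+0+0+0+0+0+0+0+0+0+0+0+0+0+0+0+0+0+0+0+0 mod 2 = 0
  c[24] = d·G[:,24] = (11010111111101011001001011)·(00000000000000000001000000) mod 2 = 0+0+0+0+0+0+0+0+0+0+0+0+0+0+0+0+0+0+0+1+0+0+0+0+0+0 mod 2 = 1
  c[25] = d·G[:,25] = (11010111111101011001001011)·(00000000000000000000100000) mod 2 = 0+0+0+0+0+0+0+0+0+0+0+0+0+0+0+0+0+0+0+0+0+0+0+0+0+0 mod 2 = 0
  c[26] = d·G[:,26] = (11010111111101011001001011)·(00000000000000000000010000) mod 2 = 0+0+0+0+0+0+0+0+0+0+0+0+0+0+0+0+0+0+0+0+0+0+0+0+0+0 mod 2 = 0
  c[27] = d·G[:,27] = (11010111111101011001001011)·(00000000000000000000001000) mod 2 = 0+0+0+0+0+0+0+0+0+0+0+0+0+0+0+0+0+0+0+0+0+0+1+0+0+0 mod 2 = 1
  c[28] = d·G[:,28] = (11010111111101011001001011)·(00000000000000000000000100) mod 2 = 0+0+0+0+0+0+0+0+0+0+0+0+0+0+0+0+0+0+0+0+0+0+0+0+0+0 mod 2 = 0
  c[29] = d·G[:,29] = (11010111111101011001001011)·(00000000000000000000000010) mod 2 = 0+0+0+0+0+0+0+0+0+0+0+0+0+0+0+0+0+0+0+0+0+0+0+0+1+0 mod 2 = 1
  c[30] = d·G[:,30] = (11010111111101011001001011)·(00000000000000000000000001) mod 2 = 0+0+0+0+0+0+0+0+0+0+0+0+0+0+0+0+0+0+0+0+0+0+0+0+0+1 mod 2 = 1
Codeword = 1011101001111110101011001001011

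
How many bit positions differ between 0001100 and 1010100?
XOR = 1011000, count of 1s = 3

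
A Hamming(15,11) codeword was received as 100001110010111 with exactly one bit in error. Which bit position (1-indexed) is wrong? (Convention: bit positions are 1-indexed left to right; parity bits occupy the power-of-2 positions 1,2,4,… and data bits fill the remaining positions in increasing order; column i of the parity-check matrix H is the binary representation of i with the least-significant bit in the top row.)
Syndrome s = H · r^T (mod 2), r = 100001110010111:
  s[0] = (101010101010101)·(100001110010111) mod 2 = 1+0+0+0+0+0+1+0+0+0+1+0+1+0+1 mod 2 = 1
  s[1] = (011001100110011)·(100001110010111) mod 2 = 0+0+0+0+0+1+1+0+0+0+1+0+0+1+1 mod 2 = 1
  s[2] = (000111100001111)·(100001110010111) mod 2 = 0+0+0+0+0+1+1+0+0+0+0+0+1+1+1 mod 2 = 1
  s[3] = (000000011111111)·(100001110010111) mod 2 = 0+0+0+0+0+0+0+1+0+0+1+0+1+1+1 mod 2 = 1
Syndrome = 1111
Column i of H is the binary representation of i, so the syndrome is the binary index of the flipped bit.
Read s = 1111 with s[0] as LSB: 1·2^0 + 1·2^1 + 1·2^2 + 1·2^3 = 15.
Error is at bit position 15.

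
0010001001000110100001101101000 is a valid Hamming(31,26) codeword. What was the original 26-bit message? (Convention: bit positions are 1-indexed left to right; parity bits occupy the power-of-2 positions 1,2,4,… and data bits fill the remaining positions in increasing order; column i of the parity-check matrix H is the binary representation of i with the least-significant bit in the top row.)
Parity bits occupy power-of-2 positions; data bits are at positions {3,5,6,7,9,10,11,12,13,14,15,17,18,19,20,21,22,23,24,25,26,27,28,29,30,31} (1-indexed).
Extract: c[3]=1 c[5]=0 c[6]=0 c[7]=1 c[9]=0 c[10]=1 c[11]=0 c[12]=0 c[13]=0 c[14]=1 c[15]=1 c[17]=1 c[18]=0 c[19]=0 c[20]=0 c[21]=0 c[22]=1 c[23]=1 c[24]=0 c[25]=1 c[26]=1 c[27]=0 c[28]=1 c[29]=0 c[30]=0 c[31]=0
Data = 10010100011100001101101000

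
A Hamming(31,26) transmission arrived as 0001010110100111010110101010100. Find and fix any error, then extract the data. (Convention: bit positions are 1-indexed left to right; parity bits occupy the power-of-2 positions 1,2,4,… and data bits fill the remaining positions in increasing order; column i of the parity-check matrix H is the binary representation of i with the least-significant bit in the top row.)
Syndrome s = H · r^T (mod 2), r = 0001010110100111010110101010100:
  s[0] = (1010101010101010101010101010101)·(0001010110100111010110101010100) mod 2 = 0+0+0+0+0+0+0+0+1+0+1+0+0+0+1+0+0+0+0+0+1+0+1+0+1+0+1+0+1+0+0 mod 2 = 0
  s[1] = (0110011001100110011001100110011)·(0001010110100111010110101010100) mod 2 = 0+0+0+0+0+1+0+0+0+0+1+0+0+1+1+0+0+1+0+0+0+0+1+0+0+0+1+0+0+0+0 mod 2 = 1
  s[2] = (0001111000011110000111100001111)·(0001010110100111010110101010100) mod 2 = 0+0+0+1+0+1+0+0+0+0+0+0+0+1+1+0+0+0+0+1+1+0+1+0+0+0+0+0+1+0+0 mod 2 = 0
  s[3] = (0000000111111110000000011111111)·(0001010110100111010110101010100) mod 2 = 0+0+0+0+0+0+0+1+1+0+1+0+0+1+1+0+0+0+0+0+0+0+0+0+1+0+1+0+1+0+0 mod 2 = 0
  s[4] = (0000000000000001111111111111111)·(0001010110100111010110101010100) mod 2 = 0+0+0+0+0+0+0+0+0+0+0+0+0+0+0+1+0+1+0+1+1+0+1+0+1+0+1+0+1+0+0 mod 2 = 0
Syndrome = 01000
Column 2 of H equals this syndrome → error at bit 2 (1-indexed).
Flip bit 2: 0001010110100111010110101010100 → 0101010110100111010110101010100
Extract data bits at positions {3,5,6,7,9,10,11,12,13,14,15,17,18,19,20,21,22,23,24,25,26,27,28,29,30,31}: 00101010011010110101010100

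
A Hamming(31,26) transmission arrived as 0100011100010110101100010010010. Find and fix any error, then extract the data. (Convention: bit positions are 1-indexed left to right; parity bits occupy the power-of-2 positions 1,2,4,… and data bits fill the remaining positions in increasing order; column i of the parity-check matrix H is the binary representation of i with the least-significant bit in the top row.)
Syndrome s = H · r^T (mod 2), r = 0100011100010110101100010010010:
  s[0] = (1010101010101010101010101010101)·(0100011100010110101100010010010) mod 2 = 0+0+0+0+0+0+1+0+0+0+0+0+0+0+1+0+1+0+1+0+0+0+0+0+0+0+1+0+0+0+0 mod 2 = 1
  s[1] = (0110011001100110011001100110011)·(0100011100010110101100010010010) mod 2 = 0+1+0+0+0+1+1+0+0+0+0+0+0+1+1+0+0+0+1+0+0+0+0+0+0+0+1+0+0+1+0 mod 2 = 0
  s[2] = (0001111000011110000111100001111)·(0100011100010110101100010010010) mod 2 = 0+0+0+0+0+1+1+0+0+0+0+1+0+1+1+0+0+0+0+1+0+0+0+0+0+0+0+0+0+1+0 mod 2 = 1
  s[3] = (0000000111111110000000011111111)·(0100011100010110101100010010010) mod 2 = 0+0+0+0+0+0+0+1+0+0+0+1+0+1+1+0+0+0+0+0+0+0+0+1+0+0+1+0+0+1+0 mod 2 = 1
  s[4] = (0000000000000001111111111111111)·(0100011100010110101100010010010) mod 2 = 0+0+0+0+0+0+0+0+0+0+0+0+0+0+0+0+1+0+1+1+0+0+0+1+0+0+1+0+0+1+0 mod 2 = 0
Syndrome = 10110
Column 13 of H equals this syndrome → error at bit 13 (1-indexed).
Flip bit 13: 0100011100010110101100010010010 → 0100011100011110101100010010010
Extract data bits at positions {3,5,6,7,9,10,11,12,13,14,15,17,18,19,20,21,22,23,24,25,26,27,28,29,30,31}: 00110001111101100010010010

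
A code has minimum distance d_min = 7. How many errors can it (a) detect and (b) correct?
(a) Detection requires d_min ≥ e+1, so e ≤ d_min − 1 = 6.
(b) Correction requires d_min ≥ 2t+1, so t ≤ ⌊(d_min − 1)/2⌋ = ⌊6/2⌋ = 3.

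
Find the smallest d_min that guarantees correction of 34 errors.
Correcting t errors requires d_min ≥ 2t + 1 = 2·34 + 1 = 69.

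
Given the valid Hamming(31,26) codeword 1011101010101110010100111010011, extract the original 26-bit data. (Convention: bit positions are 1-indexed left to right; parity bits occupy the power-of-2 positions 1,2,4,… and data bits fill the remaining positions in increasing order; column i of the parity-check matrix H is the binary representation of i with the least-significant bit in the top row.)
Parity bits occupy power-of-2 positions; data bits are at positions {3,5,6,7,9,10,11,12,13,14,15,17,18,19,20,21,22,23,24,25,26,27,28,29,30,31} (1-indexed).
Extract: c[3]=1 c[5]=1 c[6]=0 c[7]=1 c[9]=1 c[10]=0 c[11]=1 c[12]=0 c[13]=1 c[14]=1 c[15]=1 c[17]=0 c[18]=1 c[19]=0 c[20]=1 c[21]=0 c[22]=0 c[23]=1 c[24]=1 c[25]=1 c[26]=0 c[27]=1 c[28]=0 c[29]=0 c[30]=1 c[31]=1
Data = 11011010111010100111010011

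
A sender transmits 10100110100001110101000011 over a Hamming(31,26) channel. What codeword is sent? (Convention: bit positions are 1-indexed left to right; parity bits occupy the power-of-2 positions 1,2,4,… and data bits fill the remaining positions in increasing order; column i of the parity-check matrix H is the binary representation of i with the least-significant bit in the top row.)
Codeword c = d · G (mod 2), d = 10100110100001110101000011:
  c[0] = d·G[:,0] = (10100110100001110101000011)·(11011010101101010101010101) mod 2 = 1+0+0+0+0+0+1+0+1+0+0+0+0+1+0+1+0+1+0+1+0+0+0+0+0+1 mod 2 = 0
  c[1] = d·G[:,1] = (10100110100001110101000011)·(10110110011011001100110011) mod 2 = 1+0+1+0+0+1+1+0+0+0+0+0+0+1+0+0+0+1+0+0+0+0+0+0+1+1 mod 2 = 0
  c[2] = d·G[:,2] = (10100110100001110101000011)·(10000000000000000000000000) mod 2 = 1+0+0+0+0+0+0+0+0+0+0+0+0+0+0+0+0+0+0+0+0+0+0+0+0+0 mod 2 = 1
  c[3] = d·G[:,3] = (10100110100001110101000011)·(01110001111000111100001111) mod 2 = 0+0+1+0+0+0+0+0+1+0+0+0+0+0+1+1+0+1+0+0+0+0+0+0+1+1 mod 2 = 1
  c[4] = d·G[:,4] = (10100110100001110101000011)·(01000000000000000000000000) mod 2 = 0+0+0+0+0+0+0+0+0+0+0+0+0+0+0+0+0+0+0+0+0+0+0+0+0+0 mod 2 = 0
  c[5] = d·G[:,5] = (10100110100001110101000011)·(00100000000000000000000000) mod 2 = 0+0+1+0+0+0+0+0+0+0+0+0+0+0+0+0+0+0+0+0+0+0+0+0+0+0 mod 2 = 1
  c[6] = d·G[:,6] = (10100110100001110101000011)·(00010000000000000000000000) mod 2 = 0+0+0+0+0+0+0+0+0+0+0+0+0+0+0+0+0+0+0+0+0+0+0+0+0+0 mod 2 = 0
  c[7] = d·G[:,7] = (10100110100001110101000011)·(00001111111000000011111111) mod 2 = 0+0+0+0+0+1+1+0+1+0+0+0+0+0+0+0+0+0+0+1+0+0+0+0+1+1 mod 2 = 0
  c[8] = d·G[:,8] = (10100110100001110101000011)·(00001000000000000000000000) mod 2 = 0+0+0+0+0+0+0+0+0+0+0+0+0+0+0+0+0+0+0+0+0+0+0+0+0+0 mod 2 = 0
  c[9] = d·G[:,9] = (10100110100001110101000011)·(00000100000000000000000000) mod 2 = 0+0+0+0+0+1+0+0+0+0+0+0+0+0+0+0+0+0+0+0+0+0+0+0+0+0 mod 2 = 1
  c[10] = d·G[:,10] = (10100110100001110101000011)·(00000010000000000000000000) mod 2 = 0+0+0+0+0+0+1+0+0+0+0+0+0+0+0+0+0+0+0+0+0+0+0+0+0+0 mod 2 = 1
  c[11] = d·G[:,11] = (10100110100001110101000011)·(00000001000000000000000000) mod 2 = 0+0+0+0+0+0+0+0+0+0+0+0+0+0+0+0+0+0+0+0+0+0+0+0+0+0 mod 2 = 0
  c[12] = d·G[:,12] = (10100110100001110101000011)·(00000000100000000000000000) mod 2 = 0+0+0+0+0+0+0+0+1+0+0+0+0+0+0+0+0+0+0+0+0+0+0+0+0+0 mod 2 = 1
  c[13] = d·G[:,13] = (10100110100001110101000011)·(00000000010000000000000000) mod 2 = 0+0+0+0+0+0+0+0+0+0+0+0+0+0+0+0+0+0+0+0+0+0+0+0+0+0 mod 2 = 0
  c[14] = d·G[:,14] = (10100110100001110101000011)·(00000000001000000000000000) mod 2 = 0+0+0+0+0+0+0+0+0+0+0+0+0+0+0+0+0+0+0+0+0+0+0+0+0+0 mod 2 = 0
  c[15] = d·G[:,15] = (10100110100001110101000011)·(00000000000111111111111111) mod 2 = 0+0+0+0+0+0+0+0+0+0+0+0+0+1+1+1+0+1+0+1+0+0+0+0+1+1 mod 2 = 1
  c[16] = d·G[:,16] = (10100110100001110101000011)·(00000000000100000000000000) mod 2 = 0+0+0+0+0+0+0+0+0+0+0+0+0+0+0+0+0+0+0+0+0+0+0+0+0+0 mod 2 = 0
  c[17] = d·G[:,17] = (10100110100001110101000011)·(00000000000010000000000000) mod 2 = 0+0+0+0+0+0+0+0+0+0+0+0+0+0+0+0+0+0+0+0+0+0+0+0+0+0 mod 2 = 0
  c[18] = d·G[:,18] = (10100110100001110101000011)·(00000000000001000000000000) mod 2 = 0+0+0+0+0+0+0+0+0+0+0+0+0+1+0+0+0+0+0+0+0+0+0+0+0+0 mod 2 = 1
  c[19] = d·G[:,19] = (10100110100001110101000011)·(00000000000000100000000000) mod 2 = 0+0+0+0+0+0+0+0+0+0+0+0+0+0+1+0+0+0+0+0+0+0+0+0+0+0 mod 2 = 1
  c[20] = d·G[:,20] = (10100110100001110101000011)·(00000000000000010000000000) mod 2 = 0+0+0+0+0+0+0+0+0+0+0+0+0+0+0+1+0+0+0+0+0+0+0+0+0+0 mod 2 = 1
  c[21] = d·G[:,21] = (10100110100001110101000011)·(00000000000000001000000000) mod 2 = 0+0+0+0+0+0+0+0+0+0+0+0+0+0+0+0+0+0+0+0+0+0+0+0+0+0 mod 2 = 0
  c[22] = d·G[:,22] = (10100110100001110101000011)·(00000000000000000100000000) mod 2 = 0+0+0+0+0+0+0+0+0+0+0+0+0+0+0+0+0+1+0+0+0+0+0+0+0+0 mod 2 = 1
  c[23] = d·G[:,23] = (10100110100001110101000011)·(00000000000000000010000000) mod 2 = 0+0+0+0+0+0+0+0+0+0+0+0+0+0+0+0+0+0+0+0+0+0+0+0+0+0 mod 2 = 0
  c[24] = d·G[:,24] = (10100110100001110101000011)·(00000000000000000001000000) mod 2 = 0+0+0+0+0+0+0+0+0+0+0+0+0+0+0+0+0+0+0+1+0+0+0+0+0+0 mod 2 = 1
  c[25] = d·G[:,25] = (10100110100001110101000011)·(00000000000000000000100000) mod 2 = 0+0+0+0+0+0+0+0+0+0+0+0+0+0+0+0+0+0+0+0+0+0+0+0+0+0 mod 2 = 0
  c[26] = d·G[:,26] = (10100110100001110101000011)·(00000000000000000000010000) mod 2 = 0+0+0+0+0+0+0+0+0+0+0+0+0+0+0+0+0+0+0+0+0+0+0+0+0+0 mod 2 = 0
  c[27] = d·G[:,27] = (10100110100001110101000011)·(00000000000000000000001000) mod 2 = 0+0+0+0+0+0+0+0+0+0+0+0+0+0+0+0+0+0+0+0+0+0+0+0+0+0 mod 2 = 0
  c[28] = d·G[:,28] = (10100110100001110101000011)·(00000000000000000000000100) mod 2 = 0+0+0+0+0+0+0+0+0+0+0+0+0+0+0+0+0+0+0+0+0+0+0+0+0+0 mod 2 = 0
  c[29] = d·G[:,29] = (10100110100001110101000011)·(00000000000000000000000010) mod 2 = 0+0+0+0+0+0+0+0+0+0+0+0+0+0+0+0+0+0+0+0+0+0+0+0+1+0 mod 2 = 1
  c[30] = d·G[:,30] = (10100110100001110101000011)·(00000000000000000000000001) mod 2 = 0+0+0+0+0+0+0+0+0+0+0+0+0+0+0+0+0+0+0+0+0+0+0+0+0+1 mod 2 = 1
Codeword = 0011010001101001001110101000011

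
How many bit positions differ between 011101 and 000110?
XOR = 011011, count of 1s = 4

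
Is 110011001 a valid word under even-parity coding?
Sum of all bits: 1+1+0+0+1+1+0+0+1 = 5; 5 mod 2 = 1. Result is 1 → parity error detected.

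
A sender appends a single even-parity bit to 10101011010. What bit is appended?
Sum of data bits: 1+0+1+0+1+0+1+1+0+1+0 = 6.
6 mod 2 = 0, so parity bit = 0.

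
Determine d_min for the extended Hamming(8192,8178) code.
d_min = 4 (adding an overall parity bit to Hamming(8191,8178) raises d_min from 3 to 4).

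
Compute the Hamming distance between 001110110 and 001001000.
XOR = 000111110, count of 1s = 5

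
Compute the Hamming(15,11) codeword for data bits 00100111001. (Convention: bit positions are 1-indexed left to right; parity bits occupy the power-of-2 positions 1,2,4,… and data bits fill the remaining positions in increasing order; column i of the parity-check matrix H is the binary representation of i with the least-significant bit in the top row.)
Codeword c = d · G (mod 2), d = 00100111001:
  c[0] = d·G[:,0] = (00100111001)·(11011010101) mod 2 = 0+0+0+0+0+0+1+0+0+0+1 mod 2 = 0
  c[1] = d·G[:,1] = (00100111001)·(10110110011) mod 2 = 0+0+1+0+0+1+1+0+0+0+1 mod 2 = 0
  c[2] = d·G[:,2] = (00100111001)·(10000000000) mod 2 = 0+0+0+0+0+0+0+0+0+0+0 mod 2 = 0
  c[3] = d·G[:,3] = (00100111001)·(01110001111) mod 2 = 0+0+1+0+0+0+0+1+0+0+1 mod 2 = 1
  c[4] = d·G[:,4] = (00100111001)·(01000000000) mod 2 = 0+0+0+0+0+0+0+0+0+0+0 mod 2 = 0
  c[5] = d·G[:,5] = (00100111001)·(00100000000) mod 2 = 0+0+1+0+0+0+0+0+0+0+0 mod 2 = 1
  c[6] = d·G[:,6] = (00100111001)·(00010000000) mod 2 = 0+0+0+0+0+0+0+0+0+0+0 mod 2 = 0
  c[7] = d·G[:,7] = (00100111001)·(00001111111) mod 2 = 0+0+0+0+0+1+1+1+0+0+1 mod 2 = 0
  c[8] = d·G[:,8] = (00100111001)·(00001000000) mod 2 = 0+0+0+0+0+0+0+0+0+0+0 mod 2 = 0
  c[9] = d·G[:,9] = (00100111001)·(00000100000) mod 2 = 0+0+0+0+0+1+0+0+0+0+0 mod 2 = 1
  c[10] = d·G[:,10] = (00100111001)·(00000010000) mod 2 = 0+0+0+0+0+0+1+0+0+0+0 mod 2 = 1
  c[11] = d·G[:,11] = (00100111001)·(00000001000) mod 2 = 0+0+0+0+0+0+0+1+0+0+0 mod 2 = 1
  c[12] = d·G[:,12] = (00100111001)·(00000000100) mod 2 = 0+0+0+0+0+0+0+0+0+0+0 mod 2 = 0
  c[13] = d·G[:,13] = (00100111001)·(00000000010) mod 2 = 0+0+0+0+0+0+0+0+0+0+0 mod 2 = 0
  c[14] = d·G[:,14] = (00100111001)·(00000000001) mod 2 = 0+0+0+0+0+0+0+0+0+0+1 mod 2 = 1
Codeword = 000101000111001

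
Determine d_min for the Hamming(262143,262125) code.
d_min = 3 (every single-error-correcting Hamming code has d_min = 3).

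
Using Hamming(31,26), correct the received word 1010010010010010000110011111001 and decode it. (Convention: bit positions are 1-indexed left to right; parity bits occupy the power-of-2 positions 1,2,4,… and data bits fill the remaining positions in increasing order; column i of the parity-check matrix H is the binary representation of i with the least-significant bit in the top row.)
Syndrome s = H · r^T (mod 2), r = 1010010010010010000110011111001:
  s[0] = (1010101010101010101010101010101)·(1010010010010010000110011111001) mod 2 = 1+0+1+0+0+0+0+0+1+0+0+0+0+0+1+0+0+0+0+0+1+0+0+0+1+0+1+0+0+0+1 mod 2 = 0
  s[1] = (0110011001100110011001100110011)·(1010010010010010000110011111001) mod 2 = 0+0+1+0+0+1+0+0+0+0+0+0+0+0+1+0+0+0+0+0+0+0+0+0+0+1+1+0+0+0+1 mod 2 = 0
  s[2] = (0001111000011110000111100001111)·(1010010010010010000110011111001) mod 2 = 0+0+0+0+0+1+0+0+0+0+0+1+0+0+1+0+0+0+0+1+1+0+0+0+0+0+0+1+0+0+1 mod 2 = 1
  s[3] = (0000000111111110000000011111111)·(1010010010010010000110011111001) mod 2 = 0+0+0+0+0+0+0+0+1+0+0+1+0+0+1+0+0+0+0+0+0+0+0+1+1+1+1+1+0+0+1 mod 2 = 1
  s[4] = (0000000000000001111111111111111)·(1010010010010010000110011111001) mod 2 = 0+0+0+0+0+0+0+0+0+0+0+0+0+0+0+0+0+0+0+1+1+0+0+1+1+1+1+1+0+0+1 mod 2 = 0
Syndrome = 00110
Column 12 of H equals this syndrome → error at bit 12 (1-indexed).
Flip bit 12: 1010010010010010000110011111001 → 1010010010000010000110011111001
Extract data bits at positions {3,5,6,7,9,10,11,12,13,14,15,17,18,19,20,21,22,23,24,25,26,27,28,29,30,31}: 10101000001000110011111001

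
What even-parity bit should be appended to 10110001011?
Sum of data bits: 1+0+1+1+0+0+0+1+0+1+1 = 6.
6 mod 2 = 0, so parity bit = 0.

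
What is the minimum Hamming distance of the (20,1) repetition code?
d_min = 20 (the only two codewords are 0…0 and 1…1, differing in all 20 positions).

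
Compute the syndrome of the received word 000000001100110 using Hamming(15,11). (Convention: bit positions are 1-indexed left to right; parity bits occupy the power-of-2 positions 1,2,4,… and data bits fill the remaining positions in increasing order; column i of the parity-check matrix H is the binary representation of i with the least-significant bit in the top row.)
Syndrome s = H · r^T (mod 2), r = 000000001100110:
  s[0] = (101010101010101)·(000000001100110) mod 2 = 0+0+0+0+0+0+0+0+1+0+0+0+1+0+0 mod 2 = 0
  s[1] = (011001100110011)·(000000001100110) mod 2 = 0+0+0+0+0+0+0+0+0+1+0+0+0+1+0 mod 2 = 0
  s[2] = (000111100001111)·(000000001100110) mod 2 = 0+0+0+0+0+0+0+0+0+0+0+0+1+1+0 mod 2 = 0
  s[3] = (000000011111111)·(000000001100110) mod 2 = 0+0+0+0+0+0+0+0+1+1+0+0+1+1+0 mod 2 = 0
Syndrome = 0000
s = 0: no error detected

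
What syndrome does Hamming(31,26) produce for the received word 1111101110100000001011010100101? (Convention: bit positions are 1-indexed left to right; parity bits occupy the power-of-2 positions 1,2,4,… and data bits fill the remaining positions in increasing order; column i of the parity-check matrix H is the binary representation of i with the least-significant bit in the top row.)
Syndrome s = H · r^T (mod 2), r = 1111101110100000001011010100101:
  s[0] = (1010101010101010101010101010101)·(1111101110100000001011010100101) mod 2 = 1+0+1+0+1+0+1+0+1+0+1+0+0+0+0+0+0+0+1+0+1+0+0+0+0+0+0+0+1+0+1 mod 2 = 0
  s[1] = (0110011001100110011001100110011)·(1111101110100000001011010100101) mod 2 = 0+1+1+0+0+0+1+0+0+0+1+0+0+0+0+0+0+0+1+0+0+1+0+0+0+1+0+0+0+0+1 mod 2 = 0
  s[2] = (0001111000011110000111100001111)·(1111101110100000001011010100101) mod 2 = 0+0+0+1+1+0+1+0+0+0+0+0+0+0+0+0+0+0+0+0+1+1+0+0+0+0+0+0+1+0+1 mod 2 = 1
  s[3] = (0000000111111110000000011111111)·(1111101110100000001011010100101) mod 2 = 0+0+0+0+0+0+0+1+1+0+1+0+0+0+0+0+0+0+0+0+0+0+0+1+0+1+0+0+1+0+1 mod 2 = 1
  s[4] = (0000000000000001111111111111111)·(1111101110100000001011010100101) mod 2 = 0+0+0+0+0+0+0+0+0+0+0+0+0+0+0+0+0+0+1+0+1+1+0+1+0+1+0+0+1+0+1 mod 2 = 1
Syndrome = 00111
Non-zero syndrome: error at position 28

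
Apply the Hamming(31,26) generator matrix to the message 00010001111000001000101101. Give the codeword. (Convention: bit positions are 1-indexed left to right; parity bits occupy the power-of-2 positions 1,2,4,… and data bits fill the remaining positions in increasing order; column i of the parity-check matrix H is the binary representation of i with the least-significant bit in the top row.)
Codeword c = d · G (mod 2), d = 00010001111000001000101101:
  c[0] = d·G[:,0] = (00010001111000001000101101)·(11011010101101010101010101) mod 2 = 0+0+0+1+0+0+0+0+1+0+1+0+0+0+0+0+0+0+0+0+0+0+0+1+0+1 mod 2 = 1
  c[1] = d·G[:,1] = (00010001111000001000101101)·(10110110011011001100110011) mod 2 = 0+0+0+1+0+0+0+0+0+1+1+0+0+0+0+0+1+0+0+0+1+0+0+0+0+1 mod 2 = 0
  c[2] = d·G[:,2] = (00010001111000001000101101)·(10000000000000000000000000) mod 2 = 0+0+0+0+0+0+0+0+0+0+0+0+0+0+0+0+0+0+0+0+0+0+0+0+0+0 mod 2 = 0
  c[3] = d·G[:,3] = (00010001111000001000101101)·(01110001111000111100001111) mod 2 = 0+0+0+1+0+0+0+1+1+1+1+0+0+0+0+0+1+0+0+0+0+0+1+1+0+1 mod 2 = 1
  c[4] = d·G[:,4] = (00010001111000001000101101)·(01000000000000000000000000) mod 2 = 0+0+0+0+0+0+0+0+0+0+0+0+0+0+0+0+0+0+0+0+0+0+0+0+0+0 mod 2 = 0
  c[5] = d·G[:,5] = (00010001111000001000101101)·(00100000000000000000000000) mod 2 = 0+0+0+0+0+0+0+0+0+0+0+0+0+0+0+0+0+0+0+0+0+0+0+0+0+0 mod 2 = 0
  c[6] = d·G[:,6] = (00010001111000001000101101)·(00010000000000000000000000) mod 2 = 0+0+0+1+0+0+0+0+0+0+0+0+0+0+0+0+0+0+0+0+0+0+0+0+0+0 mod 2 = 1
  c[7] = d·G[:,7] = (00010001111000001000101101)·(00001111111000000011111111) mod 2 = 0+0+0+0+0+0+0+1+1+1+1+0+0+0+0+0+0+0+0+0+1+0+1+1+0+1 mod 2 = 0
  c[8] = d·G[:,8] = (00010001111000001000101101)·(00001000000000000000000000) mod 2 = 0+0+0+0+0+0+0+0+0+0+0+0+0+0+0+0+0+0+0+0+0+0+0+0+0+0 mod 2 = 0
  c[9] = d·G[:,9] = (00010001111000001000101101)·(00000100000000000000000000) mod 2 = 0+0+0+0+0+0+0+0+0+0+0+0+0+0+0+0+0+0+0+0+0+0+0+0+0+0 mod 2 = 0
  c[10] = d·G[:,10] = (00010001111000001000101101)·(00000010000000000000000000) mod 2 = 0+0+0+0+0+0+0+0+0+0+0+0+0+0+0+0+0+0+0+0+0+0+0+0+0+0 mod 2 = 0
  c[11] = d·G[:,11] = (00010001111000001000101101)·(00000001000000000000000000) mod 2 = 0+0+0+0+0+0+0+1+0+0+0+0+0+0+0+0+0+0+0+0+0+0+0+0+0+0 mod 2 = 1
  c[12] = d·G[:,12] = (00010001111000001000101101)·(00000000100000000000000000) mod 2 = 0+0+0+0+0+0+0+0+1+0+0+0+0+0+0+0+0+0+0+0+0+0+0+0+0+0 mod 2 = 1
  c[13] = d·G[:,13] = (00010001111000001000101101)·(00000000010000000000000000) mod 2 = 0+0+0+0+0+0+0+0+0+1+0+0+0+0+0+0+0+0+0+0+0+0+0+0+0+0 mod 2 = 1
  c[14] = d·G[:,14] = (00010001111000001000101101)·(00000000001000000000000000) mod 2 = 0+0+0+0+0+0+0+0+0+0+1+0+0+0+0+0+0+0+0+0+0+0+0+0+0+0 mod 2 = 1
  c[15] = d·G[:,15] = (00010001111000001000101101)·(00000000000111111111111111) mod 2 = 0+0+0+0+0+0+0+0+0+0+0+0+0+0+0+0+1+0+0+0+1+0+1+1+0+1 mod 2 = 1
  c[16] = d·G[:,16] = (00010001111000001000101101)·(00000000000100000000000000) mod 2 = 0+0+0+0+0+0+0+0+0+0+0+0+0+0+0+0+0+0+0+0+0+0+0+0+0+0 mod 2 = 0
  c[17] = d·G[:,17] = (00010001111000001000101101)·(00000000000010000000000000) mod 2 = 0+0+0+0+0+0+0+0+0+0+0+0+0+0+0+0+0+0+0+0+0+0+0+0+0+0 mod 2 = 0
  c[18] = d·G[:,18] = (00010001111000001000101101)·(00000000000001000000000000) mod 2 = 0+0+0+0+0+0+0+0+0+0+0+0+0+0+0+0+0+0+0+0+0+0+0+0+0+0 mod 2 = 0
  c[19] = d·G[:,19] = (00010001111000001000101101)·(00000000000000100000000000) mod 2 = 0+0+0+0+0+0+0+0+0+0+0+0+0+0+0+0+0+0+0+0+0+0+0+0+0+0 mod 2 = 0
  c[20] = d·G[:,20] = (00010001111000001000101101)·(00000000000000010000000000) mod 2 = 0+0+0+0+0+0+0+0+0+0+0+0+0+0+0+0+0+0+0+0+0+0+0+0+0+0 mod 2 = 0
  c[21] = d·G[:,21] = (00010001111000001000101101)·(00000000000000001000000000) mod 2 = 0+0+0+0+0+0+0+0+0+0+0+0+0+0+0+0+1+0+0+0+0+0+0+0+0+0 mod 2 = 1
  c[22] = d·G[:,22] = (00010001111000001000101101)·(00000000000000000100000000) mod 2 = 0+0+0+0+0+0+0+0+0+0+0+0+0+0+0+0+0+0+0+0+0+0+0+0+0+0 mod 2 = 0
  c[23] = d·G[:,23] = (00010001111000001000101101)·(00000000000000000010000000) mod 2 = 0+0+0+0+0+0+0+0+0+0+0+0+0+0+0+0+0+0+0+0+0+0+0+0+0+0 mod 2 = 0
  c[24] = d·G[:,24] = (00010001111000001000101101)·(00000000000000000001000000) mod 2 = 0+0+0+0+0+0+0+0+0+0+0+0+0+0+0+0+0+0+0+0+0+0+0+0+0+0 mod 2 = 0
  c[25] = d·G[:,25] = (00010001111000001000101101)·(00000000000000000000100000) mod 2 = 0+0+0+0+0+0+0+0+0+0+0+0+0+0+0+0+0+0+0+0+1+0+0+0+0+0 mod 2 = 1
  c[26] = d·G[:,26] = (00010001111000001000101101)·(00000000000000000000010000) mod 2 = 0+0+0+0+0+0+0+0+0+0+0+0+0+0+0+0+0+0+0+0+0+0+0+0+0+0 mod 2 = 0
  c[27] = d·G[:,27] = (00010001111000001000101101)·(00000000000000000000001000) mod 2 = 0+0+0+0+0+0+0+0+0+0+0+0+0+0+0+0+0+0+0+0+0+0+1+0+0+0 mod 2 = 1
  c[28] = d·G[:,28] = (00010001111000001000101101)·(00000000000000000000000100) mod 2 = 0+0+0+0+0+0+0+0+0+0+0+0+0+0+0+0+0+0+0+0+0+0+0+1+0+0 mod 2 = 1
  c[29] = d·G[:,29] = (00010001111000001000101101)·(00000000000000000000000010) mod 2 = 0+0+0+0+0+0+0+0+0+0+0+0+0+0+0+0+0+0+0+0+0+0+0+0+0+0 mod 2 = 0
  c[30] = d·G[:,30] = (00010001111000001000101101)·(00000000000000000000000001) mod 2 = 0+0+0+0+0+0+0+0+0+0+0+0+0+0+0+0+0+0+0+0+0+0+0+0+0+1 mod 2 = 1
Codeword = 1001001000011111000001000101101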